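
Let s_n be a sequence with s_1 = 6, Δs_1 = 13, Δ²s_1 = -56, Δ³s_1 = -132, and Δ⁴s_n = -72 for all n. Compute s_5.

Build the table forward from the leading diagonal:
D4: -72  -72  -72  -72  -72
D3: -132  -204  -276  -348  -420
D2: -56  -188  -392  -668  -1016
D1: 13  -43  -231  -623  -1291
s: 6  19  -24  -255  -878

-878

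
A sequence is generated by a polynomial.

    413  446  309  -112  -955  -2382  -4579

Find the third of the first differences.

-421

First differences: 33, -137, -421, -843, -1427, -2197
Second differences: -170, -284, -422, -584, -770
Third differences: -114, -138, -162, -186
Fourth differences: -24, -24, -24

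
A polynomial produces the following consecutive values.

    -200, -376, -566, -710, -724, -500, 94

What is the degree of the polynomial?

4

D1: -176, -190, -144, -14, 224, 594
D2: -14, 46, 130, 238, 370
D3: 60, 84, 108, 132
D4: 24, 24, 24
The fourth differences are constant, so the polynomial has degree 4.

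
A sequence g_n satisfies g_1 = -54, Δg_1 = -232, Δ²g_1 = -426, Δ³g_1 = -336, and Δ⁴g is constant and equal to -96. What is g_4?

-2364

Build the table forward from the leading diagonal:
Fourth differences: -96, -96, -96, -96
Third differences: -336, -432, -528, -624
Second differences: -426, -762, -1194, -1722
First differences: -232, -658, -1420, -2614
g: -54, -286, -944, -2364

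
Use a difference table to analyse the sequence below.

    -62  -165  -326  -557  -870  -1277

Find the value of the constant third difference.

-12

Δ: -103, -161, -231, -313, -407
Δ²: -58, -70, -82, -94
Δ³: -12, -12, -12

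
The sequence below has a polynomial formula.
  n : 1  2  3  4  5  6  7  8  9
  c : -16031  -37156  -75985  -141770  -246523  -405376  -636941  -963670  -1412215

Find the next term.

-2013788

First differences: -21125, -38829, -65785, -104753, -158853, -231565, -326729, -448545
Second differences: -17704, -26956, -38968, -54100, -72712, -95164, -121816
Third differences: -9252, -12012, -15132, -18612, -22452, -26652
Fourth differences: -2760, -3120, -3480, -3840, -4200
Fifth differences: -360, -360, -360, -360
Constant fifth difference = -360, so extend:
-4200 − 360 = -4560;  -26652 − 4560 = -31212;  -121816 − 31212 = -153028;  -448545 − 153028 = -601573;  -1412215 − 601573 = -2013788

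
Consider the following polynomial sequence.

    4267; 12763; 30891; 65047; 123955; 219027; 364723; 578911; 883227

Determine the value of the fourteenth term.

4823107

D1: 8496  18128  34156  58908  95072  145696  214188  304316
D2: 9632  16028  24752  36164  50624  68492  90128
D3: 6396  8724  11412  14460  17868  21636
D4: 2328  2688  3048  3408  3768
D5: 360  360  360  360
Fifth differences constant at 360.
3768 + 360 = 4128;  21636 + 4128 = 25764;  90128 + 25764 = 115892;  304316 + 115892 = 420208;  883227 + 420208 = 1303435
4128 + 360 = 4488;  25764 + 4488 = 30252;  115892 + 30252 = 146144;  420208 + 146144 = 566352;  1303435 + 566352 = 1869787
4488 + 360 = 4848;  30252 + 4848 = 35100;  146144 + 35100 = 181244;  566352 + 181244 = 747596;  1869787 + 747596 = 2617383
4848 + 360 = 5208;  35100 + 5208 = 40308;  181244 + 40308 = 221552;  747596 + 221552 = 969148;  2617383 + 969148 = 3586531
5208 + 360 = 5568;  40308 + 5568 = 45876;  221552 + 45876 = 267428;  969148 + 267428 = 1236576;  3586531 + 1236576 = 4823107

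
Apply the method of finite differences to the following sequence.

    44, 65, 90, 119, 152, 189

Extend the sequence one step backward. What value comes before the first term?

27

First differences: 21, 25, 29, 33, 37
Second differences: 4, 4, 4, 4
The second differences are constant at 4.
Work back: 21 − 4 = 17;  44 − 17 = 27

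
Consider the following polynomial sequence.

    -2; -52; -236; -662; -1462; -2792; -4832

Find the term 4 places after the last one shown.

-24532

Δ: -50  -184  -426  -800  -1330  -2040
Δ²: -134  -242  -374  -530  -710
Δ³: -108  -132  -156  -180
Δ⁴: -24  -24  -24
The fourth differences are constant (-24).
-180 − 24 = -204;  -710 − 204 = -914;  -2040 − 914 = -2954;  -4832 − 2954 = -7786
-204 − 24 = -228;  -914 − 228 = -1142;  -2954 − 1142 = -4096;  -7786 − 4096 = -11882
-228 − 24 = -252;  -1142 − 252 = -1394;  -4096 − 1394 = -5490;  -11882 − 5490 = -17372
-252 − 24 = -276;  -1394 − 276 = -1670;  -5490 − 1670 = -7160;  -17372 − 7160 = -24532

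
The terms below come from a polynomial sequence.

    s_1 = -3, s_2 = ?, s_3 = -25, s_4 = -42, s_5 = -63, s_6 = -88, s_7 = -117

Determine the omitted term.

Using the last 5 terms:
First differences: -17  -21  -25  -29
Second differences: -4  -4  -4
Constant second difference = -4.
Extend backward: -17 + 4 = -13;  -25 + 13 = -12

-12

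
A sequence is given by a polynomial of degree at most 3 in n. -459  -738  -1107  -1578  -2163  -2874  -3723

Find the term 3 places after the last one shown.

-7218

D1: -279 , -369 , -471 , -585 , -711 , -849
D2: -90 , -102 , -114 , -126 , -138
D3: -12 , -12 , -12 , -12
Third differences constant at -12.
-138 − 12 = -150;  -849 − 150 = -999;  -3723 − 999 = -4722
-150 − 12 = -162;  -999 − 162 = -1161;  -4722 − 1161 = -5883
-162 − 12 = -174;  -1161 − 174 = -1335;  -5883 − 1335 = -7218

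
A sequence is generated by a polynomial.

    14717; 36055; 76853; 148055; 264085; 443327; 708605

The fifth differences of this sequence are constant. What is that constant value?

480

First differences: 21338, 40798, 71202, 116030, 179242, 265278
Second differences: 19460, 30404, 44828, 63212, 86036
Third differences: 10944, 14424, 18384, 22824
Fourth differences: 3480, 3960, 4440
Fifth differences: 480, 480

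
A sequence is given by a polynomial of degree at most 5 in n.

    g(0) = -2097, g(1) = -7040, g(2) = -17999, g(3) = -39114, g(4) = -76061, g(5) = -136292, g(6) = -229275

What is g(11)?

-1688210

D1: -4943  -10959  -21115  -36947  -60231  -92983
D2: -6016  -10156  -15832  -23284  -32752
D3: -4140  -5676  -7452  -9468
D4: -1536  -1776  -2016
D5: -240  -240
Fifth differences constant at -240.
-2016 − 240 = -2256;  -9468 − 2256 = -11724;  -32752 − 11724 = -44476;  -92983 − 44476 = -137459;  -229275 − 137459 = -366734
-2256 − 240 = -2496;  -11724 − 2496 = -14220;  -44476 − 14220 = -58696;  -137459 − 58696 = -196155;  -366734 − 196155 = -562889
-2496 − 240 = -2736;  -14220 − 2736 = -16956;  -58696 − 16956 = -75652;  -196155 − 75652 = -271807;  -562889 − 271807 = -834696
-2736 − 240 = -2976;  -16956 − 2976 = -19932;  -75652 − 19932 = -95584;  -271807 − 95584 = -367391;  -834696 − 367391 = -1202087
-2976 − 240 = -3216;  -19932 − 3216 = -23148;  -95584 − 23148 = -118732;  -367391 − 118732 = -486123;  -1202087 − 486123 = -1688210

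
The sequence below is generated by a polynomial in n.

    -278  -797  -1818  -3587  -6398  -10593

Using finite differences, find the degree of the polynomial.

First differences: -519, -1021, -1769, -2811, -4195
Second differences: -502, -748, -1042, -1384
Third differences: -246, -294, -342
Fourth differences: -48, -48
The fourth differences are constant, so the polynomial has degree 4.

4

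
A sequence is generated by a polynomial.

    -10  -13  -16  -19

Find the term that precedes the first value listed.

-7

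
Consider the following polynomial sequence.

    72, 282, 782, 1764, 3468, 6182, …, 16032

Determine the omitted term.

Using the first 6 terms:
First differences: 210, 500, 982, 1704, 2714
Second differences: 290, 482, 722, 1010
Third differences: 192, 240, 288
Fourth differences: 48, 48
Constant fourth difference = 48.
Extend forward: 288 + 48 = 336;  1010 + 336 = 1346;  2714 + 1346 = 4060;  6182 + 4060 = 10242

10242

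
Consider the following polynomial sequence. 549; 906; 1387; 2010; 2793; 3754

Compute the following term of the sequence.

357 , 481 , 623 , 783 , 961
124 , 142 , 160 , 178
18 , 18 , 18
Third differences constant at 18.
178 + 18 = 196;  961 + 196 = 1157;  3754 + 1157 = 4911

4911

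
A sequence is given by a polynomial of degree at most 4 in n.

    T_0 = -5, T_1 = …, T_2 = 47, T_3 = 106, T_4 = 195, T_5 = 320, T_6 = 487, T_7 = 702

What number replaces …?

12

Using the last 6 terms:
First differences: 59, 89, 125, 167, 215
Second differences: 30, 36, 42, 48
Third differences: 6, 6, 6
Constant third difference = 6.
Extend backward: 30 − 6 = 24;  59 − 24 = 35;  47 − 35 = 12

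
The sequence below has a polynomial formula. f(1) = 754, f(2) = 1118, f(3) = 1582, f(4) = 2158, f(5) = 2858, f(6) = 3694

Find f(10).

8638

364, 464, 576, 700, 836
100, 112, 124, 136
12, 12, 12
Third differences constant at 12.
136 + 12 = 148;  836 + 148 = 984;  3694 + 984 = 4678
148 + 12 = 160;  984 + 160 = 1144;  4678 + 1144 = 5822
160 + 12 = 172;  1144 + 172 = 1316;  5822 + 1316 = 7138
172 + 12 = 184;  1316 + 184 = 1500;  7138 + 1500 = 8638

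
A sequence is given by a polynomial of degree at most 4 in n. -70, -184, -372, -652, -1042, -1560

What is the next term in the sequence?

D1: -114 , -188 , -280 , -390 , -518
D2: -74 , -92 , -110 , -128
D3: -18 , -18 , -18
Third differences constant at -18.
-128 − 18 = -146;  -518 − 146 = -664;  -1560 − 664 = -2224

-2224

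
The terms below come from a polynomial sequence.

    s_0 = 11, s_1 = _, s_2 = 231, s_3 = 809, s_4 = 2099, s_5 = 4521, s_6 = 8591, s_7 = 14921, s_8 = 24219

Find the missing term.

Using the last 7 terms:
578, 1290, 2422, 4070, 6330, 9298
712, 1132, 1648, 2260, 2968
420, 516, 612, 708
96, 96, 96
Constant fourth difference = 96.
Extend backward: 420 − 96 = 324;  712 − 324 = 388;  578 − 388 = 190;  231 − 190 = 41

41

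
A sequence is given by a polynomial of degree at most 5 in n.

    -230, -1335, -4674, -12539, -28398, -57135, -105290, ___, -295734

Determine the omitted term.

-181299

Using the first 7 terms:
First differences: -1105, -3339, -7865, -15859, -28737, -48155
Second differences: -2234, -4526, -7994, -12878, -19418
Third differences: -2292, -3468, -4884, -6540
Fourth differences: -1176, -1416, -1656
Fifth differences: -240, -240
Constant fifth difference = -240.
Extend forward: -1656 − 240 = -1896;  -6540 − 1896 = -8436;  -19418 − 8436 = -27854;  -48155 − 27854 = -76009;  -105290 − 76009 = -181299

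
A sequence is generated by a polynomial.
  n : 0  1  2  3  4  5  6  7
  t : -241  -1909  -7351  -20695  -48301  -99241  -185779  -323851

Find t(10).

-1271791

-1668 , -5442 , -13344 , -27606 , -50940 , -86538 , -138072
-3774 , -7902 , -14262 , -23334 , -35598 , -51534
-4128 , -6360 , -9072 , -12264 , -15936
-2232 , -2712 , -3192 , -3672
-480 , -480 , -480
Constant fifth difference = -480, so extend:
-3672 − 480 = -4152;  -15936 − 4152 = -20088;  -51534 − 20088 = -71622;  -138072 − 71622 = -209694;  -323851 − 209694 = -533545
-4152 − 480 = -4632;  -20088 − 4632 = -24720;  -71622 − 24720 = -96342;  -209694 − 96342 = -306036;  -533545 − 306036 = -839581
-4632 − 480 = -5112;  -24720 − 5112 = -29832;  -96342 − 29832 = -126174;  -306036 − 126174 = -432210;  -839581 − 432210 = -1271791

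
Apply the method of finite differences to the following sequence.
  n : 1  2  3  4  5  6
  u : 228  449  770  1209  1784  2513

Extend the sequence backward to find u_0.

89

D1: 221, 321, 439, 575, 729
D2: 100, 118, 136, 154
D3: 18, 18, 18
The third differences are constant at 18.
Work back: 100 − 18 = 82;  221 − 82 = 139;  228 − 139 = 89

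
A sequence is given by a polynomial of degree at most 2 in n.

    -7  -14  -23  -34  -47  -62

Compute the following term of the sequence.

First differences: -7, -9, -11, -13, -15
Second differences: -2, -2, -2, -2
Second differences constant at -2.
-15 − 2 = -17;  -62 − 17 = -79

-79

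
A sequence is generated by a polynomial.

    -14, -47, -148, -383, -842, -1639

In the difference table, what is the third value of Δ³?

First differences: -33, -101, -235, -459, -797
Second differences: -68, -134, -224, -338
Third differences: -66, -90, -114
Fourth differences: -24, -24

-114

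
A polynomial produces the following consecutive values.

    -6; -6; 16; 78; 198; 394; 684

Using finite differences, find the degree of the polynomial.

3

First differences: 0, 22, 62, 120, 196, 290
Second differences: 22, 40, 58, 76, 94
Third differences: 18, 18, 18, 18
The third differences are constant, so the polynomial has degree 3.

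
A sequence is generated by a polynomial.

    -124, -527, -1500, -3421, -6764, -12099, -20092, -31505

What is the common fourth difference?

D1: -403, -973, -1921, -3343, -5335, -7993, -11413
D2: -570, -948, -1422, -1992, -2658, -3420
D3: -378, -474, -570, -666, -762
D4: -96, -96, -96, -96

-96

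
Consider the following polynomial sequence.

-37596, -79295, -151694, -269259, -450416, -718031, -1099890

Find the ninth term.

Δ: -41699, -72399, -117565, -181157, -267615, -381859
Δ²: -30700, -45166, -63592, -86458, -114244
Δ³: -14466, -18426, -22866, -27786
Δ⁴: -3960, -4440, -4920
Δ⁵: -480, -480
Constant fifth difference = -480, so extend:
-4920 − 480 = -5400;  -27786 − 5400 = -33186;  -114244 − 33186 = -147430;  -381859 − 147430 = -529289;  -1099890 − 529289 = -1629179
-5400 − 480 = -5880;  -33186 − 5880 = -39066;  -147430 − 39066 = -186496;  -529289 − 186496 = -715785;  -1629179 − 715785 = -2344964

-2344964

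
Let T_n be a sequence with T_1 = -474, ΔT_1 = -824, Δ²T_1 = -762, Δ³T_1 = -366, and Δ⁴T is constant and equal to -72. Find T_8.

Build the table forward from the leading diagonal:
D4: -72, -72, -72, -72, -72, -72, -72, -72
D3: -366, -438, -510, -582, -654, -726, -798, -870
D2: -762, -1128, -1566, -2076, -2658, -3312, -4038, -4836
D1: -824, -1586, -2714, -4280, -6356, -9014, -12326, -16364
T: -474, -1298, -2884, -5598, -9878, -16234, -25248, -37574

-37574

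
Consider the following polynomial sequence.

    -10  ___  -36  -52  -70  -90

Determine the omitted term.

Using the last 4 terms:
Δ: -16  -18  -20
Δ²: -2  -2
Constant second difference = -2.
Extend backward: -16 + 2 = -14;  -36 + 14 = -22

-22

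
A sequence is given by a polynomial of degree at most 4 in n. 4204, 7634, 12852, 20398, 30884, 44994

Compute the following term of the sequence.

63484

3430  5218  7546  10486  14110
1788  2328  2940  3624
540  612  684
72  72
Constant fourth difference = 72, so extend:
684 + 72 = 756;  3624 + 756 = 4380;  14110 + 4380 = 18490;  44994 + 18490 = 63484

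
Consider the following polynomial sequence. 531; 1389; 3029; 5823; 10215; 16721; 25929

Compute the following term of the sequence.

38499

858, 1640, 2794, 4392, 6506, 9208
782, 1154, 1598, 2114, 2702
372, 444, 516, 588
72, 72, 72
The fourth differences are constant (72).
588 + 72 = 660;  2702 + 660 = 3362;  9208 + 3362 = 12570;  25929 + 12570 = 38499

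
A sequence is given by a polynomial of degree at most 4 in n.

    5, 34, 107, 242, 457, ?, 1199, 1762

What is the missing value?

770

Using the first 5 terms:
D1: 29  73  135  215
D2: 44  62  80
D3: 18  18
Constant third difference = 18.
Extend forward: 80 + 18 = 98;  215 + 98 = 313;  457 + 313 = 770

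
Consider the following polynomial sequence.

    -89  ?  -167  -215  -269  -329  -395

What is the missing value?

-125

Using the last 5 terms:
-48, -54, -60, -66
-6, -6, -6
Constant second difference = -6.
Extend backward: -48 + 6 = -42;  -167 + 42 = -125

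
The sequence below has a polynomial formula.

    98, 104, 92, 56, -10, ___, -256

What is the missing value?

Using the first 5 terms:
Δ: 6, -12, -36, -66
Δ²: -18, -24, -30
Δ³: -6, -6
Constant third difference = -6.
Extend forward: -30 − 6 = -36;  -66 − 36 = -102;  -10 − 102 = -112

-112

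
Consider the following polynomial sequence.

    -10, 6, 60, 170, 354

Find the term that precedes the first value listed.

-6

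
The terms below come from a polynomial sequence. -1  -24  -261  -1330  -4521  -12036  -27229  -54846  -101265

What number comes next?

-174736

-23 , -237 , -1069 , -3191 , -7515 , -15193 , -27617 , -46419
-214 , -832 , -2122 , -4324 , -7678 , -12424 , -18802
-618 , -1290 , -2202 , -3354 , -4746 , -6378
-672 , -912 , -1152 , -1392 , -1632
-240 , -240 , -240 , -240
The fifth differences are constant (-240).
-1632 − 240 = -1872;  -6378 − 1872 = -8250;  -18802 − 8250 = -27052;  -46419 − 27052 = -73471;  -101265 − 73471 = -174736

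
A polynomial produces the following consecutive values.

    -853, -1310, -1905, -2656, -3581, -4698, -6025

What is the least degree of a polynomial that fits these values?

3

Δ: -457, -595, -751, -925, -1117, -1327
Δ²: -138, -156, -174, -192, -210
Δ³: -18, -18, -18, -18
The third differences are constant, so the polynomial has degree 3.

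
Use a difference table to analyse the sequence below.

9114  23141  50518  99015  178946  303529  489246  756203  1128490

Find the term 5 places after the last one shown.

D1: 14027 , 27377 , 48497 , 79931 , 124583 , 185717 , 266957 , 372287
D2: 13350 , 21120 , 31434 , 44652 , 61134 , 81240 , 105330
D3: 7770 , 10314 , 13218 , 16482 , 20106 , 24090
D4: 2544 , 2904 , 3264 , 3624 , 3984
D5: 360 , 360 , 360 , 360
Constant fifth difference = 360, so extend:
3984 + 360 = 4344;  24090 + 4344 = 28434;  105330 + 28434 = 133764;  372287 + 133764 = 506051;  1128490 + 506051 = 1634541
4344 + 360 = 4704;  28434 + 4704 = 33138;  133764 + 33138 = 166902;  506051 + 166902 = 672953;  1634541 + 672953 = 2307494
4704 + 360 = 5064;  33138 + 5064 = 38202;  166902 + 38202 = 205104;  672953 + 205104 = 878057;  2307494 + 878057 = 3185551
5064 + 360 = 5424;  38202 + 5424 = 43626;  205104 + 43626 = 248730;  878057 + 248730 = 1126787;  3185551 + 1126787 = 4312338
5424 + 360 = 5784;  43626 + 5784 = 49410;  248730 + 49410 = 298140;  1126787 + 298140 = 1424927;  4312338 + 1424927 = 5737265

5737265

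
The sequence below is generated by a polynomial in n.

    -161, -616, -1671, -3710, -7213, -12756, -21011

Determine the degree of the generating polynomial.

First differences: -455, -1055, -2039, -3503, -5543, -8255
Second differences: -600, -984, -1464, -2040, -2712
Third differences: -384, -480, -576, -672
Fourth differences: -96, -96, -96
The fourth differences are constant, so the polynomial has degree 4.

4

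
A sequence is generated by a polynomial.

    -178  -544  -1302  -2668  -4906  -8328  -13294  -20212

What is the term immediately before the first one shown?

-36

D1: -366  -758  -1366  -2238  -3422  -4966  -6918
D2: -392  -608  -872  -1184  -1544  -1952
D3: -216  -264  -312  -360  -408
D4: -48  -48  -48  -48
The fourth differences are constant at -48.
Work back: -216 + 48 = -168;  -392 + 168 = -224;  -366 + 224 = -142;  -178 + 142 = -36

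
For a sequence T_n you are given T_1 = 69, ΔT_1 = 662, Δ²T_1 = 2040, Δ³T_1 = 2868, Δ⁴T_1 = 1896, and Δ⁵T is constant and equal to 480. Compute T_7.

123321

Build the table forward from the leading diagonal:
D5: 480, 480, 480, 480, 480, 480, 480
D4: 1896, 2376, 2856, 3336, 3816, 4296, 4776
D3: 2868, 4764, 7140, 9996, 13332, 17148, 21444
D2: 2040, 4908, 9672, 16812, 26808, 40140, 57288
D1: 662, 2702, 7610, 17282, 34094, 60902, 101042
T: 69, 731, 3433, 11043, 28325, 62419, 123321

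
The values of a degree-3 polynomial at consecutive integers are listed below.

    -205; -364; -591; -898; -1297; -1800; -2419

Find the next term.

First differences: -159, -227, -307, -399, -503, -619
Second differences: -68, -80, -92, -104, -116
Third differences: -12, -12, -12, -12
Third differences constant at -12.
-116 − 12 = -128;  -619 − 128 = -747;  -2419 − 747 = -3166

-3166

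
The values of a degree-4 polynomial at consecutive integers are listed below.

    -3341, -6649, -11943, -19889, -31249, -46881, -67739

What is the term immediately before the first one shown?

-1449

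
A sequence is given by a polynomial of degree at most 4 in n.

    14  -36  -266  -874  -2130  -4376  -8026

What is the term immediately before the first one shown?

Δ: -50  -230  -608  -1256  -2246  -3650
Δ²: -180  -378  -648  -990  -1404
Δ³: -198  -270  -342  -414
Δ⁴: -72  -72  -72
The fourth differences are constant at -72.
Work back: -198 + 72 = -126;  -180 + 126 = -54;  -50 + 54 = 4;  14 − 4 = 10

10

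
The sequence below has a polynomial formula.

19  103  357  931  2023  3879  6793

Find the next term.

11107

Δ: 84  254  574  1092  1856  2914
Δ²: 170  320  518  764  1058
Δ³: 150  198  246  294
Δ⁴: 48  48  48
Fourth differences constant at 48.
294 + 48 = 342;  1058 + 342 = 1400;  2914 + 1400 = 4314;  6793 + 4314 = 11107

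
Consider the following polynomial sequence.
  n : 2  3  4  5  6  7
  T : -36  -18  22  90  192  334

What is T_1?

First differences: 18, 40, 68, 102, 142
Second differences: 22, 28, 34, 40
Third differences: 6, 6, 6
The third differences are constant at 6.
Work back: 22 − 6 = 16;  18 − 16 = 2;  -36 − 2 = -38

-38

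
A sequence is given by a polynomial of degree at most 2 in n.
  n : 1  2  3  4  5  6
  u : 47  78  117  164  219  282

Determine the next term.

Δ: 31  39  47  55  63
Δ²: 8  8  8  8
Second differences constant at 8.
63 + 8 = 71;  282 + 71 = 353

353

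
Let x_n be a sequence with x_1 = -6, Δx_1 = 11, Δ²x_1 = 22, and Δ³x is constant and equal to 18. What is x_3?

38

Build the table forward from the leading diagonal:
D3: 18  18  18
D2: 22  40  58
D1: 11  33  73
x: -6  5  38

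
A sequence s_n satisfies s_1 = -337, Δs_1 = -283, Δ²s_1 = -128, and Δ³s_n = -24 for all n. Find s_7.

-4435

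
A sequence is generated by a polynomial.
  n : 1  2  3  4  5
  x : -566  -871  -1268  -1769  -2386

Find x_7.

-4016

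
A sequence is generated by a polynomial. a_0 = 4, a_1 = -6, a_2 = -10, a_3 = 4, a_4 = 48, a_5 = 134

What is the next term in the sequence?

274

-10 , -4 , 14 , 44 , 86
6 , 18 , 30 , 42
12 , 12 , 12
Third differences constant at 12.
42 + 12 = 54;  86 + 54 = 140;  134 + 140 = 274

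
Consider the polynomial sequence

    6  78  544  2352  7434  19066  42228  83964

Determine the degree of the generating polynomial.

First differences: 72, 466, 1808, 5082, 11632, 23162, 41736
Second differences: 394, 1342, 3274, 6550, 11530, 18574
Third differences: 948, 1932, 3276, 4980, 7044
Fourth differences: 984, 1344, 1704, 2064
Fifth differences: 360, 360, 360
The fifth differences are constant, so the polynomial has degree 5.

5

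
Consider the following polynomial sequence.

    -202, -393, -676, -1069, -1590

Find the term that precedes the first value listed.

-191  -283  -393  -521
-92  -110  -128
-18  -18
The third differences are constant at -18.
Work back: -92 + 18 = -74;  -191 + 74 = -117;  -202 + 117 = -85

-85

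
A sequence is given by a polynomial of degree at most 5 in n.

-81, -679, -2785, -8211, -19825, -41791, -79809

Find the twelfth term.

Δ: -598, -2106, -5426, -11614, -21966, -38018
Δ²: -1508, -3320, -6188, -10352, -16052
Δ³: -1812, -2868, -4164, -5700
Δ⁴: -1056, -1296, -1536
Δ⁵: -240, -240
Fifth differences constant at -240.
-1536 − 240 = -1776;  -5700 − 1776 = -7476;  -16052 − 7476 = -23528;  -38018 − 23528 = -61546;  -79809 − 61546 = -141355
-1776 − 240 = -2016;  -7476 − 2016 = -9492;  -23528 − 9492 = -33020;  -61546 − 33020 = -94566;  -141355 − 94566 = -235921
-2016 − 240 = -2256;  -9492 − 2256 = -11748;  -33020 − 11748 = -44768;  -94566 − 44768 = -139334;  -235921 − 139334 = -375255
-2256 − 240 = -2496;  -11748 − 2496 = -14244;  -44768 − 14244 = -59012;  -139334 − 59012 = -198346;  -375255 − 198346 = -573601
-2496 − 240 = -2736;  -14244 − 2736 = -16980;  -59012 − 16980 = -75992;  -198346 − 75992 = -274338;  -573601 − 274338 = -847939

-847939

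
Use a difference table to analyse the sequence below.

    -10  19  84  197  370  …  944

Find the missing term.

615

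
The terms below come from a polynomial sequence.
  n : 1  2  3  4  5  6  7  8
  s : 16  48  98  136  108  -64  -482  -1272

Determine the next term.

32  50  38  -28  -172  -418  -790
18  -12  -66  -144  -246  -372
-30  -54  -78  -102  -126
-24  -24  -24  -24
The fourth differences are constant (-24).
-126 − 24 = -150;  -372 − 150 = -522;  -790 − 522 = -1312;  -1272 − 1312 = -2584

-2584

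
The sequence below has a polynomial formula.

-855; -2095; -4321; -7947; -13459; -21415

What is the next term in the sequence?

-32445

Δ: -1240, -2226, -3626, -5512, -7956
Δ²: -986, -1400, -1886, -2444
Δ³: -414, -486, -558
Δ⁴: -72, -72
The fourth differences are constant (-72).
-558 − 72 = -630;  -2444 − 630 = -3074;  -7956 − 3074 = -11030;  -21415 − 11030 = -32445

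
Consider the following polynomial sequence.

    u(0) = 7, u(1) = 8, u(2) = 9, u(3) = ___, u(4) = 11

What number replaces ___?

10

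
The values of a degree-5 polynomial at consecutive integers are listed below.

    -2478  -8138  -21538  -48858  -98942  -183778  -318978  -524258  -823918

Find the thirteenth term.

-3639678

Δ: -5660  -13400  -27320  -50084  -84836  -135200  -205280  -299660
Δ²: -7740  -13920  -22764  -34752  -50364  -70080  -94380
Δ³: -6180  -8844  -11988  -15612  -19716  -24300
Δ⁴: -2664  -3144  -3624  -4104  -4584
Δ⁵: -480  -480  -480  -480
Fifth differences constant at -480.
-4584 − 480 = -5064;  -24300 − 5064 = -29364;  -94380 − 29364 = -123744;  -299660 − 123744 = -423404;  -823918 − 423404 = -1247322
-5064 − 480 = -5544;  -29364 − 5544 = -34908;  -123744 − 34908 = -158652;  -423404 − 158652 = -582056;  -1247322 − 582056 = -1829378
-5544 − 480 = -6024;  -34908 − 6024 = -40932;  -158652 − 40932 = -199584;  -582056 − 199584 = -781640;  -1829378 − 781640 = -2611018
-6024 − 480 = -6504;  -40932 − 6504 = -47436;  -199584 − 47436 = -247020;  -781640 − 247020 = -1028660;  -2611018 − 1028660 = -3639678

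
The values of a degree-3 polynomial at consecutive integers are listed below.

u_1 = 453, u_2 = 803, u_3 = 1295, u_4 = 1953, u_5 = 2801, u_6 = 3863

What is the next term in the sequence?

5163

First differences: 350, 492, 658, 848, 1062
Second differences: 142, 166, 190, 214
Third differences: 24, 24, 24
Third differences constant at 24.
214 + 24 = 238;  1062 + 238 = 1300;  3863 + 1300 = 5163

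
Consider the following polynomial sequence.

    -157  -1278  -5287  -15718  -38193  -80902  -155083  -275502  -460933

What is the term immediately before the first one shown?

D1: -1121, -4009, -10431, -22475, -42709, -74181, -120419, -185431
D2: -2888, -6422, -12044, -20234, -31472, -46238, -65012
D3: -3534, -5622, -8190, -11238, -14766, -18774
D4: -2088, -2568, -3048, -3528, -4008
D5: -480, -480, -480, -480
The fifth differences are constant at -480.
Work back: -2088 + 480 = -1608;  -3534 + 1608 = -1926;  -2888 + 1926 = -962;  -1121 + 962 = -159;  -157 + 159 = 2

2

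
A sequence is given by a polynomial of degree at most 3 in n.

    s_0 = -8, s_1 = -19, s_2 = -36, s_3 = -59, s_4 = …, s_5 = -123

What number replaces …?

-88

Using the first 4 terms:
-11  -17  -23
-6  -6
Constant second difference = -6.
Extend forward: -23 − 6 = -29;  -59 − 29 = -88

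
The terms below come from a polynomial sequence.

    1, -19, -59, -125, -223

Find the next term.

-359

-20, -40, -66, -98
-20, -26, -32
-6, -6
The third differences are constant (-6).
-32 − 6 = -38;  -98 − 38 = -136;  -223 − 136 = -359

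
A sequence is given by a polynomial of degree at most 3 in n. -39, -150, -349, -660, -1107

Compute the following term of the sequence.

-1714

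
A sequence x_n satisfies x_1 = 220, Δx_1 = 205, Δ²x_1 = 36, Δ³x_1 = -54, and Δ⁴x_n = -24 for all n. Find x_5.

Build the table forward from the leading diagonal:
Fourth differences: -24, -24, -24, -24, -24
Third differences: -54, -78, -102, -126, -150
Second differences: 36, -18, -96, -198, -324
First differences: 205, 241, 223, 127, -71
x: 220, 425, 666, 889, 1016

1016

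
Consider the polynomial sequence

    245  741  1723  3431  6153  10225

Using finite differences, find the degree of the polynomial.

4

D1: 496, 982, 1708, 2722, 4072
D2: 486, 726, 1014, 1350
D3: 240, 288, 336
D4: 48, 48
The fourth differences are constant, so the polynomial has degree 4.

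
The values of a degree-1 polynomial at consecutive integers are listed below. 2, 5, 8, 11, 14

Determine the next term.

D1: 3, 3, 3, 3
First differences constant at 3.
14 + 3 = 17

17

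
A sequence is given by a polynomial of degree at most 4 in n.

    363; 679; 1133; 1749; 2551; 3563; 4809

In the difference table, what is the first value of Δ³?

24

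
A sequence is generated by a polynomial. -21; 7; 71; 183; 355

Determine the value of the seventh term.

28 , 64 , 112 , 172
36 , 48 , 60
12 , 12
Third differences constant at 12.
60 + 12 = 72;  172 + 72 = 244;  355 + 244 = 599
72 + 12 = 84;  244 + 84 = 328;  599 + 328 = 927

927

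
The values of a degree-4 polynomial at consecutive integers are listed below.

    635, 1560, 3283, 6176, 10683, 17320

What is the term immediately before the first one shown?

D1: 925, 1723, 2893, 4507, 6637
D2: 798, 1170, 1614, 2130
D3: 372, 444, 516
D4: 72, 72
The fourth differences are constant at 72.
Work back: 372 − 72 = 300;  798 − 300 = 498;  925 − 498 = 427;  635 − 427 = 208

208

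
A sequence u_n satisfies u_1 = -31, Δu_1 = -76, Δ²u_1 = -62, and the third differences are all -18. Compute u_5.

Build the table forward from the leading diagonal:
Third differences: -18  -18  -18  -18  -18
Second differences: -62  -80  -98  -116  -134
First differences: -76  -138  -218  -316  -432
u: -31  -107  -245  -463  -779

-779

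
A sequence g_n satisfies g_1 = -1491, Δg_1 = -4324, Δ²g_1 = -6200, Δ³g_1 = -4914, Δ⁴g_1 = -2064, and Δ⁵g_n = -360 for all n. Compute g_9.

Build the table forward from the leading diagonal:
D5: -360  -360  -360  -360  -360  -360  -360  -360  -360
D4: -2064  -2424  -2784  -3144  -3504  -3864  -4224  -4584  -4944
D3: -4914  -6978  -9402  -12186  -15330  -18834  -22698  -26922  -31506
D2: -6200  -11114  -18092  -27494  -39680  -55010  -73844  -96542  -123464
D1: -4324  -10524  -21638  -39730  -67224  -106904  -161914  -235758  -332300
g: -1491  -5815  -16339  -37977  -77707  -144931  -251835  -413749  -649507

-649507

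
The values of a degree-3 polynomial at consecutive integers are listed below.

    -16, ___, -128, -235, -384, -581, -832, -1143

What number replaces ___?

-57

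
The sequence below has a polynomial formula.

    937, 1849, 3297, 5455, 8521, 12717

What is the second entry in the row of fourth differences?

24

First differences: 912, 1448, 2158, 3066, 4196
Second differences: 536, 710, 908, 1130
Third differences: 174, 198, 222
Fourth differences: 24, 24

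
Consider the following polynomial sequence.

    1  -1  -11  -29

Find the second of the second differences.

-8

Δ: -2, -10, -18
Δ²: -8, -8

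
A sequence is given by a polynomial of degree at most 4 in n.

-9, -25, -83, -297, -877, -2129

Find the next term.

-16, -58, -214, -580, -1252
-42, -156, -366, -672
-114, -210, -306
-96, -96
The fourth differences are constant (-96).
-306 − 96 = -402;  -672 − 402 = -1074;  -1252 − 1074 = -2326;  -2129 − 2326 = -4455

-4455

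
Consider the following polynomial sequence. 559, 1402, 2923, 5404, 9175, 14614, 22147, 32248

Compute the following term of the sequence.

45439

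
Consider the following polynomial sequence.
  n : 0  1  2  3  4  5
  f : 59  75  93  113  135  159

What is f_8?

243

16, 18, 20, 22, 24
2, 2, 2, 2
Second differences constant at 2.
24 + 2 = 26;  159 + 26 = 185
26 + 2 = 28;  185 + 28 = 213
28 + 2 = 30;  213 + 30 = 243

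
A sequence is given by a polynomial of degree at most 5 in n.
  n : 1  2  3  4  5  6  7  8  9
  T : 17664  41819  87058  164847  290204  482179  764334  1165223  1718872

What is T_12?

4728799

D1: 24155, 45239, 77789, 125357, 191975, 282155, 400889, 553649
D2: 21084, 32550, 47568, 66618, 90180, 118734, 152760
D3: 11466, 15018, 19050, 23562, 28554, 34026
D4: 3552, 4032, 4512, 4992, 5472
D5: 480, 480, 480, 480
Constant fifth difference = 480, so extend:
5472 + 480 = 5952;  34026 + 5952 = 39978;  152760 + 39978 = 192738;  553649 + 192738 = 746387;  1718872 + 746387 = 2465259
5952 + 480 = 6432;  39978 + 6432 = 46410;  192738 + 46410 = 239148;  746387 + 239148 = 985535;  2465259 + 985535 = 3450794
6432 + 480 = 6912;  46410 + 6912 = 53322;  239148 + 53322 = 292470;  985535 + 292470 = 1278005;  3450794 + 1278005 = 4728799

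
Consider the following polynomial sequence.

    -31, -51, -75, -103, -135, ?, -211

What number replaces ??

-171

Using the first 5 terms:
First differences: -20  -24  -28  -32
Second differences: -4  -4  -4
Constant second difference = -4.
Extend forward: -32 − 4 = -36;  -135 − 36 = -171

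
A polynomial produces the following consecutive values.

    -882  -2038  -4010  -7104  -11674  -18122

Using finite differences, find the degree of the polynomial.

4

-1156, -1972, -3094, -4570, -6448
-816, -1122, -1476, -1878
-306, -354, -402
-48, -48
The fourth differences are constant, so the polynomial has degree 4.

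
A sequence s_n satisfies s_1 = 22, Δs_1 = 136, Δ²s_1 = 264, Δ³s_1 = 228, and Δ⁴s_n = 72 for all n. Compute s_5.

3134

Build the table forward from the leading diagonal:
Δ⁴: 72  72  72  72  72
Δ³: 228  300  372  444  516
Δ²: 264  492  792  1164  1608
Δ: 136  400  892  1684  2848
s: 22  158  558  1450  3134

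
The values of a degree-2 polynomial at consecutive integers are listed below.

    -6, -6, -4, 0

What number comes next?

0  2  4
2  2
Second differences constant at 2.
4 + 2 = 6;  0 + 6 = 6

6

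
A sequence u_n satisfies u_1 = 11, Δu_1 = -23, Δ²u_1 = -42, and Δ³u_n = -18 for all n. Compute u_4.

-202

Build the table forward from the leading diagonal:
D3: -18  -18  -18  -18
D2: -42  -60  -78  -96
D1: -23  -65  -125  -203
u: 11  -12  -77  -202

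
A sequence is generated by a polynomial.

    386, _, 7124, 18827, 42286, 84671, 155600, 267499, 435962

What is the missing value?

Using the last 7 terms:
First differences: 11703  23459  42385  70929  111899  168463
Second differences: 11756  18926  28544  40970  56564
Third differences: 7170  9618  12426  15594
Fourth differences: 2448  2808  3168
Fifth differences: 360  360
Constant fifth difference = 360.
Extend backward: 2448 − 360 = 2088;  7170 − 2088 = 5082;  11756 − 5082 = 6674;  11703 − 6674 = 5029;  7124 − 5029 = 2095

2095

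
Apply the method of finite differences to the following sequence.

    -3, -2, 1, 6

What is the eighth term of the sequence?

1 , 3 , 5
2 , 2
Constant second difference = 2, so extend:
5 + 2 = 7;  6 + 7 = 13
7 + 2 = 9;  13 + 9 = 22
9 + 2 = 11;  22 + 11 = 33
11 + 2 = 13;  33 + 13 = 46

46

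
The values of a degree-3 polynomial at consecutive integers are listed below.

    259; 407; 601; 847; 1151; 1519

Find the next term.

1957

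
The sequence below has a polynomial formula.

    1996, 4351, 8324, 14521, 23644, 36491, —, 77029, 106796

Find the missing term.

Using the first 6 terms:
2355  3973  6197  9123  12847
1618  2224  2926  3724
606  702  798
96  96
Constant fourth difference = 96.
Extend forward: 798 + 96 = 894;  3724 + 894 = 4618;  12847 + 4618 = 17465;  36491 + 17465 = 53956

53956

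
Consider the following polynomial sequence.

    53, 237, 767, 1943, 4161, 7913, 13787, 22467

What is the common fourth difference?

96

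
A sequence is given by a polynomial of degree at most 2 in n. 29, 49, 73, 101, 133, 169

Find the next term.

First differences: 20 , 24 , 28 , 32 , 36
Second differences: 4 , 4 , 4 , 4
Constant second difference = 4, so extend:
36 + 4 = 40;  169 + 40 = 209

209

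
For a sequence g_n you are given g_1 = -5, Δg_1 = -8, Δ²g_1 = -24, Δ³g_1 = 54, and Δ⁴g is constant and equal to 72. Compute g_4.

Build the table forward from the leading diagonal:
Δ⁴: 72  72  72  72
Δ³: 54  126  198  270
Δ²: -24  30  156  354
Δ: -8  -32  -2  154
g: -5  -13  -45  -47

-47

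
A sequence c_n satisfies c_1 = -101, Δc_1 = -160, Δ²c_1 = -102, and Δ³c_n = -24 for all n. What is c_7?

-3071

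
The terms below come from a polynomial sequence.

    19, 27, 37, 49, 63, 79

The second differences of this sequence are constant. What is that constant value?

First differences: 8, 10, 12, 14, 16
Second differences: 2, 2, 2, 2

2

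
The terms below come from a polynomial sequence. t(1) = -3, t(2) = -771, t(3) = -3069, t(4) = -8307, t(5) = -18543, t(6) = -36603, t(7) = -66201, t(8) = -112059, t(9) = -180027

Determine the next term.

First differences: -768, -2298, -5238, -10236, -18060, -29598, -45858, -67968
Second differences: -1530, -2940, -4998, -7824, -11538, -16260, -22110
Third differences: -1410, -2058, -2826, -3714, -4722, -5850
Fourth differences: -648, -768, -888, -1008, -1128
Fifth differences: -120, -120, -120, -120
Fifth differences constant at -120.
-1128 − 120 = -1248;  -5850 − 1248 = -7098;  -22110 − 7098 = -29208;  -67968 − 29208 = -97176;  -180027 − 97176 = -277203

-277203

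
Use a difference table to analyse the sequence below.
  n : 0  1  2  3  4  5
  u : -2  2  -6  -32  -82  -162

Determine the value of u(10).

First differences: 4, -8, -26, -50, -80
Second differences: -12, -18, -24, -30
Third differences: -6, -6, -6
Third differences constant at -6.
-30 − 6 = -36;  -80 − 36 = -116;  -162 − 116 = -278
-36 − 6 = -42;  -116 − 42 = -158;  -278 − 158 = -436
-42 − 6 = -48;  -158 − 48 = -206;  -436 − 206 = -642
-48 − 6 = -54;  -206 − 54 = -260;  -642 − 260 = -902
-54 − 6 = -60;  -260 − 60 = -320;  -902 − 320 = -1222

-1222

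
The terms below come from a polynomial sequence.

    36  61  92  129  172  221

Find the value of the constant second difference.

6

First differences: 25, 31, 37, 43, 49
Second differences: 6, 6, 6, 6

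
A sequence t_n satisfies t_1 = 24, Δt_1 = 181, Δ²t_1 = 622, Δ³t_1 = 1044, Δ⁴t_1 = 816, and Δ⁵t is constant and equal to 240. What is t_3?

Build the table forward from the leading diagonal:
Δ⁵: 240  240  240
Δ⁴: 816  1056  1296
Δ³: 1044  1860  2916
Δ²: 622  1666  3526
Δ: 181  803  2469
t: 24  205  1008

1008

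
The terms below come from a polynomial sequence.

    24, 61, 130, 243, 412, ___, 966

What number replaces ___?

Using the first 5 terms:
37  69  113  169
32  44  56
12  12
Constant third difference = 12.
Extend forward: 56 + 12 = 68;  169 + 68 = 237;  412 + 237 = 649

649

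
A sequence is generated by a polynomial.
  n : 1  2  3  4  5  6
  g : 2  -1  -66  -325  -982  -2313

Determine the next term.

Δ: -3, -65, -259, -657, -1331
Δ²: -62, -194, -398, -674
Δ³: -132, -204, -276
Δ⁴: -72, -72
Fourth differences constant at -72.
-276 − 72 = -348;  -674 − 348 = -1022;  -1331 − 1022 = -2353;  -2313 − 2353 = -4666

-4666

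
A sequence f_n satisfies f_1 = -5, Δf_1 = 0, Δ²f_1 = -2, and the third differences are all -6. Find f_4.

-17

Build the table forward from the leading diagonal:
Third differences: -6  -6  -6  -6
Second differences: -2  -8  -14  -20
First differences: 0  -2  -10  -24
f: -5  -5  -7  -17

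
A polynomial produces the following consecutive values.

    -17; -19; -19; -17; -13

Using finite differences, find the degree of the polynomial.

2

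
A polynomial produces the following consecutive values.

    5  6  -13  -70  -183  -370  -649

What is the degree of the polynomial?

Δ: 1, -19, -57, -113, -187, -279
Δ²: -20, -38, -56, -74, -92
Δ³: -18, -18, -18, -18
The third differences are constant, so the polynomial has degree 3.

3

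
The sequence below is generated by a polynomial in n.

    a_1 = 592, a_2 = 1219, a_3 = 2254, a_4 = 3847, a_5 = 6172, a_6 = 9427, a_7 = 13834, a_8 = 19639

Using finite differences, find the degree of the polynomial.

4

First differences: 627, 1035, 1593, 2325, 3255, 4407, 5805
Second differences: 408, 558, 732, 930, 1152, 1398
Third differences: 150, 174, 198, 222, 246
Fourth differences: 24, 24, 24, 24
The fourth differences are constant, so the polynomial has degree 4.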